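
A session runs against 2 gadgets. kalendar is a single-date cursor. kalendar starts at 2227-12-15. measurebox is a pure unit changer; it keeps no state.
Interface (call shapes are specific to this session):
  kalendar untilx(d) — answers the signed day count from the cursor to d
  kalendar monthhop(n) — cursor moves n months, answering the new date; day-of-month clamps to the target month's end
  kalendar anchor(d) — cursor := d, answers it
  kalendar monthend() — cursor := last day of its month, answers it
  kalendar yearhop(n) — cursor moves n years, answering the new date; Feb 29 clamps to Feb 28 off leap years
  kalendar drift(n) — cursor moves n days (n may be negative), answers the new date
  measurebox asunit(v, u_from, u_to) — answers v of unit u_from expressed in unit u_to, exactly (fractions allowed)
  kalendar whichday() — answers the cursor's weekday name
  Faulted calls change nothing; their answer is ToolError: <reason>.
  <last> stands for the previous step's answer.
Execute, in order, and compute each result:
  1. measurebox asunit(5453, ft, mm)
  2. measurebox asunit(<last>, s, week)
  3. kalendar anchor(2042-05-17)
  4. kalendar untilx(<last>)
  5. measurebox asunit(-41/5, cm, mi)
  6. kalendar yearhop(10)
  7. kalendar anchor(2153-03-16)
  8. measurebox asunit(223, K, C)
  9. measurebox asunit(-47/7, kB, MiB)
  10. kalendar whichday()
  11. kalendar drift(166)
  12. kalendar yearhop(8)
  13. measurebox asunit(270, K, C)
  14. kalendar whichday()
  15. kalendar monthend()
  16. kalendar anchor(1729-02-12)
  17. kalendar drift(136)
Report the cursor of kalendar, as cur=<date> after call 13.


Answer: cur=2161-08-29

Derivation:
-- measurebox asunit(v→5453, u_from→ft, u_to→mm) => 8310372/5
-- measurebox asunit(v→<last>, u_from→s, u_to→week) => 98933/36000
-- kalendar anchor(d→2042-05-17) => 2042-05-17
-- kalendar untilx(d→<last>) => 0
-- measurebox asunit(v→-41/5, u_from→cm, u_to→mi) => -41/804672
-- kalendar yearhop(n→10) => 2052-05-17
-- kalendar anchor(d→2153-03-16) => 2153-03-16
-- measurebox asunit(v→223, u_from→K, u_to→C) => -1003/20
-- measurebox asunit(v→-47/7, u_from→kB, u_to→MiB) => -5875/917504
-- kalendar whichday() => Friday
-- kalendar drift(n→166) => 2153-08-29
-- kalendar yearhop(n→8) => 2161-08-29
-- measurebox asunit(v→270, u_from→K, u_to→C) => -63/20
-- kalendar whichday() => Saturday
-- kalendar monthend() => 2161-08-31
-- kalendar anchor(d→1729-02-12) => 1729-02-12
-- kalendar drift(n→136) => 1729-06-28


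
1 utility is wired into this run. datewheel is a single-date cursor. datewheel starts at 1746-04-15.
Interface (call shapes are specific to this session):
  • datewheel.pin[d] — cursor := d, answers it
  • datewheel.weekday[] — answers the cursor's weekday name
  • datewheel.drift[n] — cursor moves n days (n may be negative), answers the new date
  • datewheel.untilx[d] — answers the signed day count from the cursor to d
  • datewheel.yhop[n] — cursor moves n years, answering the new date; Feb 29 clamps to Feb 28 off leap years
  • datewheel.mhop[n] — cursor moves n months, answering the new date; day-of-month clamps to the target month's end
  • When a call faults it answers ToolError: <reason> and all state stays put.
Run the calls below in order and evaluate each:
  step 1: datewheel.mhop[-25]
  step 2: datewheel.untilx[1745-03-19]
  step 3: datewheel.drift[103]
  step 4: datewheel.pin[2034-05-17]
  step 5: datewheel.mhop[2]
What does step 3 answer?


Answer: 1744-06-26

Derivation:
> datewheel.mhop n→-25
:: 1744-03-15
> datewheel.untilx d→1745-03-19
:: 369
> datewheel.drift n→103
:: 1744-06-26
> datewheel.pin d→2034-05-17
:: 2034-05-17
> datewheel.mhop n→2
:: 2034-07-17


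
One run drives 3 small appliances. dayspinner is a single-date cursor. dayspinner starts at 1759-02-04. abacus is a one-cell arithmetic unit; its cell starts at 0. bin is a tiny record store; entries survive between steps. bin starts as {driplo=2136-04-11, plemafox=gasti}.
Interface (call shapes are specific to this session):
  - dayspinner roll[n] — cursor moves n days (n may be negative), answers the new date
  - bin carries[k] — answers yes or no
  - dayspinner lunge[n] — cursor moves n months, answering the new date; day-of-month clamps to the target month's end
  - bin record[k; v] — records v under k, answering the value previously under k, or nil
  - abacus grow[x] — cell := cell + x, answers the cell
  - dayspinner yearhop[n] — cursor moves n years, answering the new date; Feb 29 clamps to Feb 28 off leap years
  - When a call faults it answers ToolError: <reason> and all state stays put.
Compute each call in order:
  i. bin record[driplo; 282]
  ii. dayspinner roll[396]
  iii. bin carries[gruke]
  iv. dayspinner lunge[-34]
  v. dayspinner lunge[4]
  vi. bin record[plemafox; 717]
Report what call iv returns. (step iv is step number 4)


Answer: 1757-05-06

Derivation:
~$ bin record k→driplo v→282
:: 2136-04-11
~$ dayspinner roll n→396
:: 1760-03-06
~$ bin carries k→gruke
:: no
~$ dayspinner lunge n→-34
:: 1757-05-06
~$ dayspinner lunge n→4
:: 1757-09-06
~$ bin record k→plemafox v→717
:: gasti


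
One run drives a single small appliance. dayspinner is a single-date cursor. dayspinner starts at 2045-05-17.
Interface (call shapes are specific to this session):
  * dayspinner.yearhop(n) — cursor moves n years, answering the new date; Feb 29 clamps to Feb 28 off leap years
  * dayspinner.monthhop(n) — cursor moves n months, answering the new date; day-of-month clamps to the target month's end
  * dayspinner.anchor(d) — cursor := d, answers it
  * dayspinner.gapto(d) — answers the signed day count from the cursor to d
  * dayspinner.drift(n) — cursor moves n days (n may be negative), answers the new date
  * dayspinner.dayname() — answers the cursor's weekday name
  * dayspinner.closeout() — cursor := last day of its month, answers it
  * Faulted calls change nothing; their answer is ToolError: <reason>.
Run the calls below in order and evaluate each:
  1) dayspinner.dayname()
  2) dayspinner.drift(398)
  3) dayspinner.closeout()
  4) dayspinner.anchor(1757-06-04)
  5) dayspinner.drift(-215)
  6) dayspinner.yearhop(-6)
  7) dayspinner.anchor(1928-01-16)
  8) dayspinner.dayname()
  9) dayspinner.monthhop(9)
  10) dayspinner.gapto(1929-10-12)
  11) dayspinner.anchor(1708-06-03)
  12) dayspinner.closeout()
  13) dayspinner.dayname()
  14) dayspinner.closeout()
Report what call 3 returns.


Answer: 2046-06-30

Derivation:
>> dayname()
<< Wednesday
>> drift(n='398')
<< 2046-06-19
>> closeout()
<< 2046-06-30
>> anchor(d='1757-06-04')
<< 1757-06-04
>> drift(n='-215')
<< 1756-11-01
>> yearhop(n='-6')
<< 1750-11-01
>> anchor(d='1928-01-16')
<< 1928-01-16
>> dayname()
<< Monday
>> monthhop(n='9')
<< 1928-10-16
>> gapto(d='1929-10-12')
<< 361
>> anchor(d='1708-06-03')
<< 1708-06-03
>> closeout()
<< 1708-06-30
>> dayname()
<< Saturday
>> closeout()
<< 1708-06-30


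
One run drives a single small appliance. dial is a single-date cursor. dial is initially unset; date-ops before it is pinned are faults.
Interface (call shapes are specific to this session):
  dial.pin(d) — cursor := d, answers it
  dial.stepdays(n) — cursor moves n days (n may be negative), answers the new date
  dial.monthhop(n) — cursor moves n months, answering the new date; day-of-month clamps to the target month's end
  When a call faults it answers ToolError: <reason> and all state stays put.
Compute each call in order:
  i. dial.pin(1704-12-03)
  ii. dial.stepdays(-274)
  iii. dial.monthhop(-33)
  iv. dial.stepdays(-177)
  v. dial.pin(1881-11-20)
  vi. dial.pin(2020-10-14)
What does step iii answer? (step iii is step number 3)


Answer: 1701-06-04

Derivation:
$ dial.pin d→1704-12-03
:: 1704-12-03
$ dial.stepdays n→-274
:: 1704-03-04
$ dial.monthhop n→-33
:: 1701-06-04
$ dial.stepdays n→-177
:: 1700-12-09
$ dial.pin d→1881-11-20
:: 1881-11-20
$ dial.pin d→2020-10-14
:: 2020-10-14


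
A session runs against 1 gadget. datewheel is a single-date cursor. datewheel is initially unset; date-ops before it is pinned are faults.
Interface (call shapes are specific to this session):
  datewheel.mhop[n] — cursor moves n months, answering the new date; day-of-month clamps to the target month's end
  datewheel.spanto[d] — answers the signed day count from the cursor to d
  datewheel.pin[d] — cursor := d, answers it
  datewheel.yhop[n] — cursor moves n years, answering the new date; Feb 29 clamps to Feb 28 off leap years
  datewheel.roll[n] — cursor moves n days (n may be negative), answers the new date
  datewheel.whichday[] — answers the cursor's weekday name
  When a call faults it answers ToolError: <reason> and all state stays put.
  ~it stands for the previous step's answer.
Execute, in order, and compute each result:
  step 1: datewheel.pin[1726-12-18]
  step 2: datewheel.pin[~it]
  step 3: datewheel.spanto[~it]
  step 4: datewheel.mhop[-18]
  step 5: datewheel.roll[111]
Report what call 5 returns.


>> pin(1726-12-18)
<< 1726-12-18
>> pin(~it)
<< 1726-12-18
>> spanto(~it)
<< 0
>> mhop(-18)
<< 1725-06-18
>> roll(111)
<< 1725-10-07

Answer: 1725-10-07


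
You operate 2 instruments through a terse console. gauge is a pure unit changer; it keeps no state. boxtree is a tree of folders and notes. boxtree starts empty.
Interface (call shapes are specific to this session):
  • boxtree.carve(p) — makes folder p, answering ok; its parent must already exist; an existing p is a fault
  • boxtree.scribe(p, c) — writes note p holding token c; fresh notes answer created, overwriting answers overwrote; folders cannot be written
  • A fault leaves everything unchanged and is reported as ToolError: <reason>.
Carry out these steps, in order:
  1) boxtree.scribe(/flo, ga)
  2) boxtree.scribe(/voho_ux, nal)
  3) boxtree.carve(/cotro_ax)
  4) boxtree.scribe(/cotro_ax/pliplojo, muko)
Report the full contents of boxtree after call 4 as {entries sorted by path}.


Answer: {cotro_ax/, cotro_ax/pliplojo=muko, flo=ga, voho_ux=nal}

Derivation:
;; boxtree.scribe(p=/flo, c=ga) : created
;; boxtree.scribe(p=/voho_ux, c=nal) : created
;; boxtree.carve(p=/cotro_ax) : ok
;; boxtree.scribe(p=/cotro_ax/pliplojo, c=muko) : created


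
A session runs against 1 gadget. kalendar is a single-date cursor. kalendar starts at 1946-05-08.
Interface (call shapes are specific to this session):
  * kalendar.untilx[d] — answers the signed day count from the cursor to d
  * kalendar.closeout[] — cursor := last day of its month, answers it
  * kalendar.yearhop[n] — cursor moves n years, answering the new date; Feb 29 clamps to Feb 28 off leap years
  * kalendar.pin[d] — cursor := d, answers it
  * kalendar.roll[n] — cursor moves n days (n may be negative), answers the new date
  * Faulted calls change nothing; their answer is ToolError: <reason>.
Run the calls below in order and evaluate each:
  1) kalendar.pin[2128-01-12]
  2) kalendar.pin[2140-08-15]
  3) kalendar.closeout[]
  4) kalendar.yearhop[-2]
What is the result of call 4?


Answer: 2138-08-31

Derivation:
CALL kalendar.pin[d='2128-01-12']
RET  2128-01-12
CALL kalendar.pin[d='2140-08-15']
RET  2140-08-15
CALL kalendar.closeout[]
RET  2140-08-31
CALL kalendar.yearhop[n='-2']
RET  2138-08-31


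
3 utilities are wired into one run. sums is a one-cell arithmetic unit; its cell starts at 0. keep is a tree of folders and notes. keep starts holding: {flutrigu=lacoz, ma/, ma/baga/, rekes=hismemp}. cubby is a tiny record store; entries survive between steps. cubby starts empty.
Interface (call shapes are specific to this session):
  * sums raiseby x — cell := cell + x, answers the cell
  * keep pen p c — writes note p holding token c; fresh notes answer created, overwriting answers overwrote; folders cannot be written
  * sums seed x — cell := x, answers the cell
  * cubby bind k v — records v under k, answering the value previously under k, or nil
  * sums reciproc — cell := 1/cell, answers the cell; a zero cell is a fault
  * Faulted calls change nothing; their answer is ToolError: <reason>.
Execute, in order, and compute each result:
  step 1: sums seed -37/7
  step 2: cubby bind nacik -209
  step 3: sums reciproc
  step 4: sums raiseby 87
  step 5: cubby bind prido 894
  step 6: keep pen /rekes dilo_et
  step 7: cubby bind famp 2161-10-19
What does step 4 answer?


Answer: 3212/37

Derivation:
>> sums seed(-37/7)
<< -37/7
>> cubby bind(nacik, -209)
<< nil
>> sums reciproc()
<< -7/37
>> sums raiseby(87)
<< 3212/37
>> cubby bind(prido, 894)
<< nil
>> keep pen(/rekes, dilo_et)
<< overwrote
>> cubby bind(famp, 2161-10-19)
<< nil


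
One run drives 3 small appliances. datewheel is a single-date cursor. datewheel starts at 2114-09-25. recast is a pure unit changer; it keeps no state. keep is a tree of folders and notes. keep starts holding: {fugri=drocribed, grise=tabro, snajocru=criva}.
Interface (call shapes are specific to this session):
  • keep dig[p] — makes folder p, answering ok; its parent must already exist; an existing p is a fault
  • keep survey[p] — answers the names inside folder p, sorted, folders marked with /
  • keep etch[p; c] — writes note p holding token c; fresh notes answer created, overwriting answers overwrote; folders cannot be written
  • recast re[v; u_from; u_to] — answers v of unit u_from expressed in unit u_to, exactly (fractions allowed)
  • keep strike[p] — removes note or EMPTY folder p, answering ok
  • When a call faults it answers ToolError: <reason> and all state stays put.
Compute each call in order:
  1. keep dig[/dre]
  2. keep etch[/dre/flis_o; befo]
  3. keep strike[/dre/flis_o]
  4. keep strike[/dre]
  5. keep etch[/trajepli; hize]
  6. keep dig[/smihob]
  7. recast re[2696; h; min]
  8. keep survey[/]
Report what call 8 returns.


Answer: [fugri, grise, smihob/, snajocru, trajepli]

Derivation:
Step: keep dig[p→/dre]
Result: ok
Step: keep etch[p→/dre/flis_o; c→befo]
Result: created
Step: keep strike[p→/dre/flis_o]
Result: ok
Step: keep strike[p→/dre]
Result: ok
Step: keep etch[p→/trajepli; c→hize]
Result: created
Step: keep dig[p→/smihob]
Result: ok
Step: recast re[v→2696; u_from→h; u_to→min]
Result: 161760
Step: keep survey[p→/]
Result: [fugri, grise, smihob/, snajocru, trajepli]


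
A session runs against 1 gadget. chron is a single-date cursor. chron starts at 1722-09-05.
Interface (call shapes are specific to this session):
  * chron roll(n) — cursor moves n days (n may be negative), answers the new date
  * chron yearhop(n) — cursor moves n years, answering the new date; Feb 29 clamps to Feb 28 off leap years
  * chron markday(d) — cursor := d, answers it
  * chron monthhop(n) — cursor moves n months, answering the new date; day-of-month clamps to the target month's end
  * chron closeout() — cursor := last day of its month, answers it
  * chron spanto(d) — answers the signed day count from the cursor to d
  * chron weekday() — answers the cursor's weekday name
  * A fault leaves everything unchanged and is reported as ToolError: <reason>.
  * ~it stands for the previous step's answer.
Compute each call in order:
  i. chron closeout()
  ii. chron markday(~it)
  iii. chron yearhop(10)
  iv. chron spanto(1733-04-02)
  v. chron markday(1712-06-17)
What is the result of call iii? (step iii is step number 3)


Answer: 1732-09-30

Derivation:
CALL chron closeout[]
RET  1722-09-30
CALL chron markday[d=~it]
RET  1722-09-30
CALL chron yearhop[n=10]
RET  1732-09-30
CALL chron spanto[d=1733-04-02]
RET  184
CALL chron markday[d=1712-06-17]
RET  1712-06-17


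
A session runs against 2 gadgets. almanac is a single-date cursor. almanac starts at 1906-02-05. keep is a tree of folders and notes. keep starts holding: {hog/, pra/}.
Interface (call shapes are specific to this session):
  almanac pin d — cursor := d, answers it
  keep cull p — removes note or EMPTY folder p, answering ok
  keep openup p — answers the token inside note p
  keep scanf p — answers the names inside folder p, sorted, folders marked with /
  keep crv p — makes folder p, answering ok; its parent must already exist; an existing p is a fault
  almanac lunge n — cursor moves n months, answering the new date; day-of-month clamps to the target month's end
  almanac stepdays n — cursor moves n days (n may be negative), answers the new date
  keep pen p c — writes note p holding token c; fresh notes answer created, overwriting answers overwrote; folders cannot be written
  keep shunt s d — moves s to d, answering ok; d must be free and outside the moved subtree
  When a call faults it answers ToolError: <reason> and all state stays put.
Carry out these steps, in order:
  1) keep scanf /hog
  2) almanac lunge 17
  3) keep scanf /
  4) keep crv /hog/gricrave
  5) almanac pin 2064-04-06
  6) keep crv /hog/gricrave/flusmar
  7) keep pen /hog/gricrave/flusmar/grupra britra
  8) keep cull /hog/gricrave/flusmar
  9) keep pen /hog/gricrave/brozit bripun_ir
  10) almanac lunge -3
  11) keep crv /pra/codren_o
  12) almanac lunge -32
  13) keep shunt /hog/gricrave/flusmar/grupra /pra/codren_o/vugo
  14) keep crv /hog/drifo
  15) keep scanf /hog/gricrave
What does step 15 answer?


Step: keep scanf[p='/hog']
Result: []
Step: almanac lunge[n='17']
Result: 1907-07-05
Step: keep scanf[p='/']
Result: [hog/, pra/]
Step: keep crv[p='/hog/gricrave']
Result: ok
Step: almanac pin[d='2064-04-06']
Result: 2064-04-06
Step: keep crv[p='/hog/gricrave/flusmar']
Result: ok
Step: keep pen[p='/hog/gricrave/flusmar/grupra'; c='britra']
Result: created
Step: keep cull[p='/hog/gricrave/flusmar']
Result: ToolError: not empty
Step: keep pen[p='/hog/gricrave/brozit'; c='bripun_ir']
Result: created
Step: almanac lunge[n='-3']
Result: 2064-01-06
Step: keep crv[p='/pra/codren_o']
Result: ok
Step: almanac lunge[n='-32']
Result: 2061-05-06
Step: keep shunt[s='/hog/gricrave/flusmar/grupra'; d='/pra/codren_o/vugo']
Result: ok
Step: keep crv[p='/hog/drifo']
Result: ok
Step: keep scanf[p='/hog/gricrave']
Result: [brozit, flusmar/]

Answer: [brozit, flusmar/]


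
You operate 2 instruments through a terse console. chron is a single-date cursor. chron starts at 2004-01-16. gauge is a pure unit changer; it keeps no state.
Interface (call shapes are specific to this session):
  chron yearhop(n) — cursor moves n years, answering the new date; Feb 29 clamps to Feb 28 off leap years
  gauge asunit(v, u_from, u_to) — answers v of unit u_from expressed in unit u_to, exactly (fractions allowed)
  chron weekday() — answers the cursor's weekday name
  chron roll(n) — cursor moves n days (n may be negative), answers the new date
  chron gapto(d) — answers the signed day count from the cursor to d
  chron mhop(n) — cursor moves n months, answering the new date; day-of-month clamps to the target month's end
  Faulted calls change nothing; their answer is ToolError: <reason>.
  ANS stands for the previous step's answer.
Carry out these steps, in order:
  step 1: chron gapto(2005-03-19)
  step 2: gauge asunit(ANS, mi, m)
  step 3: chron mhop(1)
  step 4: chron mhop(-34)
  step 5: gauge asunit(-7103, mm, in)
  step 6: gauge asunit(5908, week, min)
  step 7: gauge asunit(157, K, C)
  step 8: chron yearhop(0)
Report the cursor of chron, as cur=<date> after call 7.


Answer: cur=2001-04-16

Derivation:
;; 1. chron gapto(d=2005-03-19) == 428
;; 2. gauge asunit(v=ANS, u_from=mi, u_to=m) == 86099904/125
;; 3. chron mhop(n=1) == 2004-02-16
;; 4. chron mhop(n=-34) == 2001-04-16
;; 5. gauge asunit(v=-7103, u_from=mm, u_to=in) == -35515/127
;; 6. gauge asunit(v=5908, u_from=week, u_to=min) == 59552640
;; 7. gauge asunit(v=157, u_from=K, u_to=C) == -2323/20
;; 8. chron yearhop(n=0) == 2001-04-16


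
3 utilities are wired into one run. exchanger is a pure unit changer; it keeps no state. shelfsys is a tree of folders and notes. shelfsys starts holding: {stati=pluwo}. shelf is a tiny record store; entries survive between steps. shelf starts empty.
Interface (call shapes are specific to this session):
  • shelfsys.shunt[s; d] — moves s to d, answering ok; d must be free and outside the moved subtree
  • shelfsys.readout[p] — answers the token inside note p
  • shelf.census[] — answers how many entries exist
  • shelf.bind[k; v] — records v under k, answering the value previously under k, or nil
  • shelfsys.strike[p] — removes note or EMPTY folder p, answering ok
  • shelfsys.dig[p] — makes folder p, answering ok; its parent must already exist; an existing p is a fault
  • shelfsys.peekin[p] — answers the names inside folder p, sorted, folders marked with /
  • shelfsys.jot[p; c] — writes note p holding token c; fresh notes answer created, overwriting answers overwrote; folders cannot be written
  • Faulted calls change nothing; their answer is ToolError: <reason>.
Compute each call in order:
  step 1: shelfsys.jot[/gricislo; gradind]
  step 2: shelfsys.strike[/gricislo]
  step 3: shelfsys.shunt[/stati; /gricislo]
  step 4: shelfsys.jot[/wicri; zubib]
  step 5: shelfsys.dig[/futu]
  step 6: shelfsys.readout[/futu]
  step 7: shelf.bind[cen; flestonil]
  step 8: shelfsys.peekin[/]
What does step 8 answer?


Answer: [futu/, gricislo, wicri]

Derivation:
>> shelfsys.jot(p: /gricislo, c: gradind)
<< created
>> shelfsys.strike(p: /gricislo)
<< ok
>> shelfsys.shunt(s: /stati, d: /gricislo)
<< ok
>> shelfsys.jot(p: /wicri, c: zubib)
<< created
>> shelfsys.dig(p: /futu)
<< ok
>> shelfsys.readout(p: /futu)
<< ToolError: is a directory
>> shelf.bind(k: cen, v: flestonil)
<< nil
>> shelfsys.peekin(p: /)
<< [futu/, gricislo, wicri]


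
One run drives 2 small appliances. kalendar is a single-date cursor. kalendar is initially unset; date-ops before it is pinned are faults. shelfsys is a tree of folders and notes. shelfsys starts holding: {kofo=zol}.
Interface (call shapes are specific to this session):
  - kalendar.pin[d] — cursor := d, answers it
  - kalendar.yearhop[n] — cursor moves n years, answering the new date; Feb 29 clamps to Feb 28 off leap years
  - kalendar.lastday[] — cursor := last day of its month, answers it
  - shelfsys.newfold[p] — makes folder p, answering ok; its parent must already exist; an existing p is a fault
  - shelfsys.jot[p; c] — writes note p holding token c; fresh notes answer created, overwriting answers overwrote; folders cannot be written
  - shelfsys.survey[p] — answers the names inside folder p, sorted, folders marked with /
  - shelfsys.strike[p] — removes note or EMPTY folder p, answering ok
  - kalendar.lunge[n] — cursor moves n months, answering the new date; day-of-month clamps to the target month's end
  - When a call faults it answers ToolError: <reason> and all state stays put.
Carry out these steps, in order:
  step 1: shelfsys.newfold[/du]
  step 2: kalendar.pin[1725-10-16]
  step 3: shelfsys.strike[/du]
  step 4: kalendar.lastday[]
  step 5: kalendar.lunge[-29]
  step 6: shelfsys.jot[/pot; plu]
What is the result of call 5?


Answer: 1723-05-31

Derivation:
[in] shelfsys.newfold /du
= ok
[in] kalendar.pin 1725-10-16
= 1725-10-16
[in] shelfsys.strike /du
= ok
[in] kalendar.lastday
= 1725-10-31
[in] kalendar.lunge -29
= 1723-05-31
[in] shelfsys.jot /pot plu
= created


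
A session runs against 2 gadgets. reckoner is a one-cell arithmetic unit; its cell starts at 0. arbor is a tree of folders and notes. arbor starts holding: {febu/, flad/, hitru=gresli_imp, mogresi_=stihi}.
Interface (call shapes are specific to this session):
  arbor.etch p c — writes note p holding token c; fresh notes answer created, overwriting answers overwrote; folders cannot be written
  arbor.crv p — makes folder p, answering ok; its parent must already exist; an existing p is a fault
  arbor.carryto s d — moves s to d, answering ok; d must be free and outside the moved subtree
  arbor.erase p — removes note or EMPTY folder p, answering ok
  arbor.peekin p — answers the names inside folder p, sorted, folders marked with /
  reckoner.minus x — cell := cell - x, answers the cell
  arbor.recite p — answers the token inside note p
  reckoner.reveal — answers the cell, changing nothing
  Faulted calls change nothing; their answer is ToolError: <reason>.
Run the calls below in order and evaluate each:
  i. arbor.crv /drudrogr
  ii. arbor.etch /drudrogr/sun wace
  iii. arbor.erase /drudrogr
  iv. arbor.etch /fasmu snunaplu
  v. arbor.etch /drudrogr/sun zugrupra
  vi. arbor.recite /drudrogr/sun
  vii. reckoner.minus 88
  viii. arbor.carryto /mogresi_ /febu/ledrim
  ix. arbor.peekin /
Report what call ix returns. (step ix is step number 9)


;; 1. arbor.crv(p→/drudrogr) == ok
;; 2. arbor.etch(p→/drudrogr/sun, c→wace) == created
;; 3. arbor.erase(p→/drudrogr) == ToolError: not empty
;; 4. arbor.etch(p→/fasmu, c→snunaplu) == created
;; 5. arbor.etch(p→/drudrogr/sun, c→zugrupra) == overwrote
;; 6. arbor.recite(p→/drudrogr/sun) == zugrupra
;; 7. reckoner.minus(x→88) == -88
;; 8. arbor.carryto(s→/mogresi_, d→/febu/ledrim) == ok
;; 9. arbor.peekin(p→/) == [drudrogr/, fasmu, febu/, flad/, hitru]

Answer: [drudrogr/, fasmu, febu/, flad/, hitru]


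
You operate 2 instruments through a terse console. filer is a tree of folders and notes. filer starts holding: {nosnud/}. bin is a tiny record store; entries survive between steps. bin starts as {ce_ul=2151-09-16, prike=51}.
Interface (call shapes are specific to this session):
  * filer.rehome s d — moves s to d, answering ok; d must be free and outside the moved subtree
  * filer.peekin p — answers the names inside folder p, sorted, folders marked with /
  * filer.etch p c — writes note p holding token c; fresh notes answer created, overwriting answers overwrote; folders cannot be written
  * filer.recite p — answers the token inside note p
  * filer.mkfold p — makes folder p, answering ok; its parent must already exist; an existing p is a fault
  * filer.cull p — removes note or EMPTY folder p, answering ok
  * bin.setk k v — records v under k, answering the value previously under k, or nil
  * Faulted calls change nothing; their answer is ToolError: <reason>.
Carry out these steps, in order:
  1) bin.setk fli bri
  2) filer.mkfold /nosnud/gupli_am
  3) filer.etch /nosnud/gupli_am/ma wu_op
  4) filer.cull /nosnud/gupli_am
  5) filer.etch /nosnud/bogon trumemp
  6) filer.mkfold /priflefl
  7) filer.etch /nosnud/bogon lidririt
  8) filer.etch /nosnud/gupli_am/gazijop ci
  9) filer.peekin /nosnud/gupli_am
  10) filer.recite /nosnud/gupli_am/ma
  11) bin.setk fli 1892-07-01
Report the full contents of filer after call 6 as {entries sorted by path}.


Using bin.setk on k: fli, v: bri, which returns nil.
Next I call filer.mkfold on p: /nosnud/gupli_am, and observe ok.
I try filer.etch on p: /nosnud/gupli_am/ma, c: wu_op, — result: created.
I try filer.cull on p: /nosnud/gupli_am: ToolError: not empty.
Invoking filer.etch on p: /nosnud/bogon, c: trumemp, — result: created.
I run filer.mkfold on p: /priflefl, and observe ok.
Invoking filer.etch on p: /nosnud/bogon, c: lidririt, giving overwrote.
Using filer.etch on p: /nosnud/gupli_am/gazijop, c: ci, which returns created.
Next I call filer.peekin on p: /nosnud/gupli_am, → [gazijop, ma].
Next I call filer.recite on p: /nosnud/gupli_am/ma, and get wu_op.
I try bin.setk on k: fli, v: 1892-07-01, and see bri.

Answer: {nosnud/, nosnud/bogon=trumemp, nosnud/gupli_am/, nosnud/gupli_am/ma=wu_op, priflefl/}


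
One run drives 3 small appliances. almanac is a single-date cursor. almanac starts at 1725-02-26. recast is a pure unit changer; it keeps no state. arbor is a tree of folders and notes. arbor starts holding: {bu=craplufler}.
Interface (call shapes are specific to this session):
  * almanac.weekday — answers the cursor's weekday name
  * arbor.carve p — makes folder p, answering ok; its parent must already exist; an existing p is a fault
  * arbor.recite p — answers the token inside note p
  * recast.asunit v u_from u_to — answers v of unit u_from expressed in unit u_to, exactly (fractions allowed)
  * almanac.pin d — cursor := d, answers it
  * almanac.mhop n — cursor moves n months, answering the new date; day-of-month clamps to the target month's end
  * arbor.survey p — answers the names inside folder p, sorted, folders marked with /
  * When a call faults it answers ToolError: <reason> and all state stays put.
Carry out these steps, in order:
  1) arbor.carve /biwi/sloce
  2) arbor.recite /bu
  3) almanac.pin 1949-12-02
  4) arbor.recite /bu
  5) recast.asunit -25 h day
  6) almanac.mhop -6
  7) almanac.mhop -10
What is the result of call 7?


[in] arbor.carve p→/biwi/sloce
[out] ToolError: no parent
[in] arbor.recite p→/bu
[out] craplufler
[in] almanac.pin d→1949-12-02
[out] 1949-12-02
[in] arbor.recite p→/bu
[out] craplufler
[in] recast.asunit v→-25 u_from→h u_to→day
[out] -25/24
[in] almanac.mhop n→-6
[out] 1949-06-02
[in] almanac.mhop n→-10
[out] 1948-08-02

Answer: 1948-08-02


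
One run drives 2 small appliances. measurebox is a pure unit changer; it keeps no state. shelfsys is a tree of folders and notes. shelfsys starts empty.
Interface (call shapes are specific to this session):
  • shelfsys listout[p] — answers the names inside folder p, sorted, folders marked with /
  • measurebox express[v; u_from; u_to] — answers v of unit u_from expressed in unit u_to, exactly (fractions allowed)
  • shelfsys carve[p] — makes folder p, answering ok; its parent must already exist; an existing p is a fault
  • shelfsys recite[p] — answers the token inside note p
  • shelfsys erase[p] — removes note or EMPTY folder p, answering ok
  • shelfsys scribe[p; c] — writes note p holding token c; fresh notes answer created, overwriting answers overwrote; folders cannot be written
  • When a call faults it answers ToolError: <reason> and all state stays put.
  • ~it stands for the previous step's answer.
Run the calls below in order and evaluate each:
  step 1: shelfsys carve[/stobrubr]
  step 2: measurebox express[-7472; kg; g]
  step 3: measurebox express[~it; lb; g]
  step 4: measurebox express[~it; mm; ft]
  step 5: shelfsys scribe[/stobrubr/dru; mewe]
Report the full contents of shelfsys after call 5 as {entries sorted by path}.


Do: shelfsys carve[/stobrubr]
See: ok
Do: measurebox express[-7472; kg; g]
See: -7472000
Do: measurebox express[~it; lb; g]
See: -84731054716/25
Do: measurebox express[~it; mm; ft]
See: -21182763679/1905
Do: shelfsys scribe[/stobrubr/dru; mewe]
See: created

Answer: {stobrubr/, stobrubr/dru=mewe}


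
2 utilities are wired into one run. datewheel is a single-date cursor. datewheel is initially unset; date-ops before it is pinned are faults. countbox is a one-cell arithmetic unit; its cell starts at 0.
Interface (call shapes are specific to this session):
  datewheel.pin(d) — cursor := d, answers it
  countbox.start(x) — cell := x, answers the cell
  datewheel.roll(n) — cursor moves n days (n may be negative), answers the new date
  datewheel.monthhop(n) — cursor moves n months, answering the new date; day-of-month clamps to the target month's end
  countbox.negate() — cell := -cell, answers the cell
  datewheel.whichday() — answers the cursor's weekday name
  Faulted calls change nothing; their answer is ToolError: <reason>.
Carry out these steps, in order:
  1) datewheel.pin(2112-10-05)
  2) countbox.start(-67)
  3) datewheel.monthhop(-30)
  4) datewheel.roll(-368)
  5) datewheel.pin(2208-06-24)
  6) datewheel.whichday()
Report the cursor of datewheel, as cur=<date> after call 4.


Answer: cur=2109-04-02

Derivation:
> datewheel.pin 2112-10-05
:: 2112-10-05
> countbox.start -67
:: -67
> datewheel.monthhop -30
:: 2110-04-05
> datewheel.roll -368
:: 2109-04-02
> datewheel.pin 2208-06-24
:: 2208-06-24
> datewheel.whichday
:: Friday


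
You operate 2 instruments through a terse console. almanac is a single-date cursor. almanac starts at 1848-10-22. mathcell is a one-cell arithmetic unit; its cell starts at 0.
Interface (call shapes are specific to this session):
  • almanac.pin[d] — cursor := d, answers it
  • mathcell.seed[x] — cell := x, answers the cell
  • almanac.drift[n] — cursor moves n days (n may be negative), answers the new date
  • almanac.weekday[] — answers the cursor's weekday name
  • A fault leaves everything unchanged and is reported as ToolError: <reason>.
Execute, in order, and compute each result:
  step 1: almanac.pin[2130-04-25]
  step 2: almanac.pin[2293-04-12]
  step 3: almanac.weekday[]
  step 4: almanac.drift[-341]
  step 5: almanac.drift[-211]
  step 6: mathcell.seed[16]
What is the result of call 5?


Answer: 2291-10-08

Derivation:
# almanac.pin(d=2130-04-25) : 2130-04-25
# almanac.pin(d=2293-04-12) : 2293-04-12
# almanac.weekday() : Wednesday
# almanac.drift(n=-341) : 2292-05-06
# almanac.drift(n=-211) : 2291-10-08
# mathcell.seed(x=16) : 16


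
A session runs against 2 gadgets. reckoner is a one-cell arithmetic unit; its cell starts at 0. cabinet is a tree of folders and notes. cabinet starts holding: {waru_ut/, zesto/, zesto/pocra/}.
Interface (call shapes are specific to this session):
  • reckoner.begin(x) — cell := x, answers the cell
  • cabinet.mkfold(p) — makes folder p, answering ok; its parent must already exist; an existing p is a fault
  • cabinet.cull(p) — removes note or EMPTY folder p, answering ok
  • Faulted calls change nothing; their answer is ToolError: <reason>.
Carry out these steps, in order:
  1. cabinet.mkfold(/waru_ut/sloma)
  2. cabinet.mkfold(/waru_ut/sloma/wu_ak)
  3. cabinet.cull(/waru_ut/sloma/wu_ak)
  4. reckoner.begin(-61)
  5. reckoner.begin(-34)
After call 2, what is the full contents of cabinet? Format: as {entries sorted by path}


-> mkfold(p→/waru_ut/sloma)
<- ok
-> mkfold(p→/waru_ut/sloma/wu_ak)
<- ok
-> cull(p→/waru_ut/sloma/wu_ak)
<- ok
-> begin(x→-61)
<- -61
-> begin(x→-34)
<- -34

Answer: {waru_ut/, waru_ut/sloma/, waru_ut/sloma/wu_ak/, zesto/, zesto/pocra/}


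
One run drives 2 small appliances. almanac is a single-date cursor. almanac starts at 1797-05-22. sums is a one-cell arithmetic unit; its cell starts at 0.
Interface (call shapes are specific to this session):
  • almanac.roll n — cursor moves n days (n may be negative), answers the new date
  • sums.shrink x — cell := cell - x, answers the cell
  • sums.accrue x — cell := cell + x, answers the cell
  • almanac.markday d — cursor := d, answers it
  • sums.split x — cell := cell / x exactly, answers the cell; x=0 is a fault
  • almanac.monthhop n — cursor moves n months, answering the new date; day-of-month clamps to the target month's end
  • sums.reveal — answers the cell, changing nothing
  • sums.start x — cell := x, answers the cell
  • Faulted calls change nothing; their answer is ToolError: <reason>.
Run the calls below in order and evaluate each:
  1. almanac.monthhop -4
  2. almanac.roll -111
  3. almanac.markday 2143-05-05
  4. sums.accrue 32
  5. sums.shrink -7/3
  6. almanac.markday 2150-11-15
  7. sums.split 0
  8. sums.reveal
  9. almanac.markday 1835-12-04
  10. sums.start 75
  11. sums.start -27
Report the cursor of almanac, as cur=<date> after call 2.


Answer: cur=1796-10-03

Derivation:
>> almanac.monthhop(n='-4')
<< 1797-01-22
>> almanac.roll(n='-111')
<< 1796-10-03
>> almanac.markday(d='2143-05-05')
<< 2143-05-05
>> sums.accrue(x='32')
<< 32
>> sums.shrink(x='-7/3')
<< 103/3
>> almanac.markday(d='2150-11-15')
<< 2150-11-15
>> sums.split(x='0')
<< ToolError: division by zero
>> sums.reveal()
<< 103/3
>> almanac.markday(d='1835-12-04')
<< 1835-12-04
>> sums.start(x='75')
<< 75
>> sums.start(x='-27')
<< -27


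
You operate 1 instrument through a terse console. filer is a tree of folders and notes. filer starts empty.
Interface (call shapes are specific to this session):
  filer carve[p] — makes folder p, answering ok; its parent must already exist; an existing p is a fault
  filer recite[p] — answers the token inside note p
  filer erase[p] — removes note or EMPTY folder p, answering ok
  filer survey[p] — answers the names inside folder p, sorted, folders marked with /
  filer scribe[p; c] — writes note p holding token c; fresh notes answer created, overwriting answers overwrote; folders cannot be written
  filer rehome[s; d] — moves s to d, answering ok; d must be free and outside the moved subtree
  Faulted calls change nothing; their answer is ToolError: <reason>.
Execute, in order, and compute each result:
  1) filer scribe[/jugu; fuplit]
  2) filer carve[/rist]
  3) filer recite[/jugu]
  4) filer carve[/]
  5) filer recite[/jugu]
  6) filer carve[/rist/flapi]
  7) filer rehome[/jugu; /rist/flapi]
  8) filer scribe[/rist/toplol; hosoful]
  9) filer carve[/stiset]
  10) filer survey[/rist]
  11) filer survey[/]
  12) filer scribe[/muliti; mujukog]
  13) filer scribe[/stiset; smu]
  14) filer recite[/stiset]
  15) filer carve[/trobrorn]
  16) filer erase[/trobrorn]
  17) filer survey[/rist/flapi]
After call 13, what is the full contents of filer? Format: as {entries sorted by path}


Answer: {jugu=fuplit, muliti=mujukog, rist/, rist/flapi/, rist/toplol=hosoful, stiset/}

Derivation:
·→ filer scribe(p: /jugu, c: fuplit)
·← created
·→ filer carve(p: /rist)
·← ok
·→ filer recite(p: /jugu)
·← fuplit
·→ filer carve(p: /)
·← ToolError: exists
·→ filer recite(p: /jugu)
·← fuplit
·→ filer carve(p: /rist/flapi)
·← ok
·→ filer rehome(s: /jugu, d: /rist/flapi)
·← ToolError: exists
·→ filer scribe(p: /rist/toplol, c: hosoful)
·← created
·→ filer carve(p: /stiset)
·← ok
·→ filer survey(p: /rist)
·← [flapi/, toplol]
·→ filer survey(p: /)
·← [jugu, rist/, stiset/]
·→ filer scribe(p: /muliti, c: mujukog)
·← created
·→ filer scribe(p: /stiset, c: smu)
·← ToolError: is a directory
·→ filer recite(p: /stiset)
·← ToolError: is a directory
·→ filer carve(p: /trobrorn)
·← ok
·→ filer erase(p: /trobrorn)
·← ok
·→ filer survey(p: /rist/flapi)
·← []


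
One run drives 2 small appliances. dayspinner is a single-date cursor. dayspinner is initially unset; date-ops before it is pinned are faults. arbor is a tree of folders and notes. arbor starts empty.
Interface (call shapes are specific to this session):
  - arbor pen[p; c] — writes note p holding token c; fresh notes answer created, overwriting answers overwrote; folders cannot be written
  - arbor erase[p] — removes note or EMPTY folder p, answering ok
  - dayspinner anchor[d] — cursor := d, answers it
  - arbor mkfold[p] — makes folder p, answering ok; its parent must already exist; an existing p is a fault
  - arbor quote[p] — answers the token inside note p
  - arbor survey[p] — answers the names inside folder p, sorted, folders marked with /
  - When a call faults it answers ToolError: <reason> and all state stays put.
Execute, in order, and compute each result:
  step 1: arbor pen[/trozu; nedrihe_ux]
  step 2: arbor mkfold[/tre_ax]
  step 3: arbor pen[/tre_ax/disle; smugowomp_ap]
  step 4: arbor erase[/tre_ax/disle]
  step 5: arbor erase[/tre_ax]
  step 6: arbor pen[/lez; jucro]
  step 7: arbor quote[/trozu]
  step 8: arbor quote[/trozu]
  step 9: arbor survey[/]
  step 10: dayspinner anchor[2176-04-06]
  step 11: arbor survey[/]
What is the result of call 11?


Answer: [lez, trozu]

Derivation:
==> arbor pen(p='/trozu', c='nedrihe_ux')
<== created
==> arbor mkfold(p='/tre_ax')
<== ok
==> arbor pen(p='/tre_ax/disle', c='smugowomp_ap')
<== created
==> arbor erase(p='/tre_ax/disle')
<== ok
==> arbor erase(p='/tre_ax')
<== ok
==> arbor pen(p='/lez', c='jucro')
<== created
==> arbor quote(p='/trozu')
<== nedrihe_ux
==> arbor quote(p='/trozu')
<== nedrihe_ux
==> arbor survey(p='/')
<== [lez, trozu]
==> dayspinner anchor(d='2176-04-06')
<== 2176-04-06
==> arbor survey(p='/')
<== [lez, trozu]


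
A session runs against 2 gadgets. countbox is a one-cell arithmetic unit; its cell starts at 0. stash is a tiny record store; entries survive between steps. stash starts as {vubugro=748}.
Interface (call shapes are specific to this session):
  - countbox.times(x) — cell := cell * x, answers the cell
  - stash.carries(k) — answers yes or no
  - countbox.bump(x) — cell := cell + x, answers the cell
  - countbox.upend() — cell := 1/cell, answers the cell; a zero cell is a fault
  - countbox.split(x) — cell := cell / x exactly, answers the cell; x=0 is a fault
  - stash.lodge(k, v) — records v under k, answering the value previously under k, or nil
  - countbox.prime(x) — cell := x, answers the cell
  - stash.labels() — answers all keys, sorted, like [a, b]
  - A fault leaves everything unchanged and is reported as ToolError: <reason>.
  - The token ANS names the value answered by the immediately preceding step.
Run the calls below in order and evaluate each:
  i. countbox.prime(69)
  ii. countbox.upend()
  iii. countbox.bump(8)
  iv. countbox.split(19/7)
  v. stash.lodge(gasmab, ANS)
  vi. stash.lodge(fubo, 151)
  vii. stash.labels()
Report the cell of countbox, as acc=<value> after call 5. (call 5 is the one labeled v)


Do: countbox.prime[x: 69]
See: 69
Do: countbox.upend[]
See: 1/69
Do: countbox.bump[x: 8]
See: 553/69
Do: countbox.split[x: 19/7]
See: 3871/1311
Do: stash.lodge[k: gasmab; v: ANS]
See: nil
Do: stash.lodge[k: fubo; v: 151]
See: nil
Do: stash.labels[]
See: [fubo, gasmab, vubugro]

Answer: acc=3871/1311
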